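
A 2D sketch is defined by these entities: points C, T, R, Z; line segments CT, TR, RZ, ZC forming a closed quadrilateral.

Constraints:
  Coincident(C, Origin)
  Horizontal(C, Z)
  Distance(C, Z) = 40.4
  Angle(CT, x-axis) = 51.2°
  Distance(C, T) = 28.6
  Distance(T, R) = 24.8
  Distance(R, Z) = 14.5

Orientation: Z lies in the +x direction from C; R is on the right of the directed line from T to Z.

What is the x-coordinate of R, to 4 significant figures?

25.95

C is at the origin; C and Z share the same y with |CZ| = 40.4 and Z in +x, so Z = (40.4, 0). CT runs at 51.2° with |CT| = 28.6, so T = (17.92, 22.29). R is determined by |TR| = 24.8 and |RZ| = 14.5 together: it lies at the intersection of circle(T, 24.8) and circle(Z, 14.5). With |TZ| = 31.66, the foot of the radical line on TZ is 22.22 from T and the perpendicular offset is √(24.8² − 22.22²) = 11.01. Taking the right-of-TZ solution: R = (25.95, -1.176).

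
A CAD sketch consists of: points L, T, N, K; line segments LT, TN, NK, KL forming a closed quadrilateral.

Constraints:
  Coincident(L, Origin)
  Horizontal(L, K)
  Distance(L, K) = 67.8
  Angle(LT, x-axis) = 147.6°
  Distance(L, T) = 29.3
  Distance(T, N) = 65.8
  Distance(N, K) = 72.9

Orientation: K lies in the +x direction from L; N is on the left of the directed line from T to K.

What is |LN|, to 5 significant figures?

63.957

L is at the origin; L and K share the same y with |LK| = 67.8 and K in +x, so K = (67.8, 0). LT runs at 147.6° with |LT| = 29.3, so T = (-24.739, 15.700). N is determined by |TN| = 65.8 and |NK| = 72.9 together: it lies at the intersection of circle(T, 65.8) and circle(K, 72.9). With |TK| = 93.861, the foot of the radical line on TK is 41.685 from T and the perpendicular offset is √(65.8² − 41.685²) = 50.912. Taking the left-of-TK solution: N = (24.874, 58.922).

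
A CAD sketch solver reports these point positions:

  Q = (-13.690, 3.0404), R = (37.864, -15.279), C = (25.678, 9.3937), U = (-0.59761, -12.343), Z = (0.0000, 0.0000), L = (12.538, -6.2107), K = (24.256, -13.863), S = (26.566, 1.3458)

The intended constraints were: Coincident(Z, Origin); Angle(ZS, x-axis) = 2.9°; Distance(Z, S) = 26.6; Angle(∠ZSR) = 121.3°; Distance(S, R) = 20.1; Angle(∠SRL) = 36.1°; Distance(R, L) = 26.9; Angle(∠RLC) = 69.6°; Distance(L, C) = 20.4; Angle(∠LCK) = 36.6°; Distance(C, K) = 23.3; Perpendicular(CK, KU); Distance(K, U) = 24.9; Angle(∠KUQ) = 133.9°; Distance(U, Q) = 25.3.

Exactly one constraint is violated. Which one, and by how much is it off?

Distance(U, Q) = 25.3 — off by 5.10.

Z = (0.00, 0.00) ✓; ZS at 2.900° ✓; |ZS| = 26.60 ✓; ∠ZSR = 121.3° ✓; |SR| = 20.10 ✓; ∠SRL = 36.10° ✓; |RL| = 26.90 ✓; ∠RLC = 69.60° ✓; |LC| = 20.40 ✓; ∠LCK = 36.60° ✓; |CK| = 23.30 ✓; ∠(CK, KU) = 90.00° ✓; |KU| = 24.90 ✓; ∠KUQ = 133.9° ✓; |UQ| = 20.20 ✗.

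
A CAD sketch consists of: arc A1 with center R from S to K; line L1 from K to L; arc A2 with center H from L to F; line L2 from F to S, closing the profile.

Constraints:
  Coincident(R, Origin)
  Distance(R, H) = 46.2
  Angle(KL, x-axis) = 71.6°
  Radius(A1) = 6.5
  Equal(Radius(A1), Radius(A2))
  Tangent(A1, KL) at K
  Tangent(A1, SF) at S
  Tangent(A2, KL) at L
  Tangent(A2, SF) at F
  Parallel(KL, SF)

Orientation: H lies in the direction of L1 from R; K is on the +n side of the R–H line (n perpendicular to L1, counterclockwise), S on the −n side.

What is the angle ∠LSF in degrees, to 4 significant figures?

15.72°

The slot axis is L1's direction at 71.6°, so u = (cos 71.6°, sin 71.6°) = (0.3156, 0.9489) and n = (−sin 71.6°, cos 71.6°) = (-0.9489, 0.3156). R is at the origin and H lies 46.2 along u from R, so H = 46.2·u = (14.58, 43.84). Tangency of A1 to both parallel lines with radius 6.5 puts K and S at R ± 6.5·n: K = (-6.168, 2.052), S = (6.168, -2.052). Equal radii place L and F the same way about H: L = H + 6.5·n = (8.415, 45.89), F = H − 6.5·n = (20.75, 41.79). Then cos ∠LSF = SL·SF / (|SL||SF|), giving 15.72°.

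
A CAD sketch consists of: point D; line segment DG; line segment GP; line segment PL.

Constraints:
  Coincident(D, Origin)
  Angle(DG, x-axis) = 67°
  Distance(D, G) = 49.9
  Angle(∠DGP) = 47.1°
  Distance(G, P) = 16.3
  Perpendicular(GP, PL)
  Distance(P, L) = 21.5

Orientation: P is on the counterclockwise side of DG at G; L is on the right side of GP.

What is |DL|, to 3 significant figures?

60.7

D is at the origin; DG runs at 67.0° with length 49.9, so G = 49.9·(cos 67.0°, sin 67.0°) = (19.5, 45.9). ∠DGP = 47.1°, so GP runs at 67.0° + (180° − 47.1°) = 200° from the x-axis; with |GP| = 16.3, P = G + 16.3·(cos 200°, sin 200°) = (4.17, 40.4). The perpendicularity gives PL at right angles to GP; with |PL| = 21.5 on the right of GP, L = P + 21.5·(-0.340, 0.940) = (-3.15, 60.6). Then |DL| = |L − D| = 60.7.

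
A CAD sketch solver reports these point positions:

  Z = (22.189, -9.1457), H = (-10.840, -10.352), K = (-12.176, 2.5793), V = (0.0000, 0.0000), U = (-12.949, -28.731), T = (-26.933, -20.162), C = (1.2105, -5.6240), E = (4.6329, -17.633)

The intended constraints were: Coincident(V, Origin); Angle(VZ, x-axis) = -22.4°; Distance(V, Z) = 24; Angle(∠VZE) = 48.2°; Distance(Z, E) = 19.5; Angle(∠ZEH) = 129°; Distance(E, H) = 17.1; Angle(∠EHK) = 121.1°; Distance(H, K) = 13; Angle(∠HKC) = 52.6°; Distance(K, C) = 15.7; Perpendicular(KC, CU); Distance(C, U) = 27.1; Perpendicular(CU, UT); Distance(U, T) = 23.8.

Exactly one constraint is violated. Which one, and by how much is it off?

Distance(U, T) = 23.8 — off by 7.40.

V = (0.00, 0.00) ✓; VZ at -22.40° ✓; |VZ| = 24.00 ✓; ∠VZE = 48.20° ✓; |ZE| = 19.50 ✓; ∠ZEH = 129.0° ✓; |EH| = 17.10 ✓; ∠EHK = 121.1° ✓; |HK| = 13.00 ✓; ∠HKC = 52.60° ✓; |KC| = 15.70 ✓; ∠(KC, CU) = 90.00° ✓; |CU| = 27.10 ✓; ∠(CU, UT) = 90.00° ✓; |UT| = 16.40 ✗.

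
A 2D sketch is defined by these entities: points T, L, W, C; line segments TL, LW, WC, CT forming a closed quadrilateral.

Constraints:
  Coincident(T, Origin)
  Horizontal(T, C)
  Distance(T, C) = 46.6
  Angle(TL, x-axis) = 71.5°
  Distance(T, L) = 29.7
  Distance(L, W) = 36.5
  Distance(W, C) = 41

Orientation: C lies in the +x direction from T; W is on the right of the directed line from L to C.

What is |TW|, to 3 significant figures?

10.4

Checks: |LW| = 36.50 ✓; |WC| = 41.00 ✓.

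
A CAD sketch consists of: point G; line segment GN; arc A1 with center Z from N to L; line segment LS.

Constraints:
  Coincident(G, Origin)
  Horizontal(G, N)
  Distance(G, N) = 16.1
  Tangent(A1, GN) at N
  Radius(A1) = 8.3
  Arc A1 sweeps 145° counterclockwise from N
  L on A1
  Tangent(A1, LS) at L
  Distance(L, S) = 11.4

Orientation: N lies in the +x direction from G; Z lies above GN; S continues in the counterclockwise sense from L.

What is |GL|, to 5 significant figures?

25.752

G is at the origin; GN is horizontal with |GN| = 16.1 and N on the +x side, so N = (16.100, 0.0000). Tangency of A1 to GN means the radius ZN is perpendicular to GN, so Z = N + (0, 8.3) = (16.100, 8.3000). On A1, N sits at bearing -90° from Z; a 145° counterclockwise sweep puts L at bearing 55°, so L = Z + 8.3·(cos 55°, sin 55°) = (20.861, 15.099). Then |GL| = |L − G| = 25.752.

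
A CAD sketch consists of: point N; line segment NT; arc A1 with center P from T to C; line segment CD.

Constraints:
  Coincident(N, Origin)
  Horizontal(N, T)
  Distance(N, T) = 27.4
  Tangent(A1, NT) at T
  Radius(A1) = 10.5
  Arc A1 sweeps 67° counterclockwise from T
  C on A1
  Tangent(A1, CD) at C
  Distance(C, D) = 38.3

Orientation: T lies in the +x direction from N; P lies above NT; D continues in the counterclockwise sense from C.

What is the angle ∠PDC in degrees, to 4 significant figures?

15.33°

On A1, T sits at bearing -90° from P; a 67° counterclockwise sweep puts C at bearing -23°, so C = P + 10.5·(cos -23°, sin -23°) = (37.07, 6.397). A1 meets CD tangentially, so PC is at right angles to CD, so CD runs along (−sin -23°, cos -23°); with |CD| = 38.3, D = (52.03, 41.65). Then cos ∠PDC = DP·DC / (|DP||DC|), giving 15.33°.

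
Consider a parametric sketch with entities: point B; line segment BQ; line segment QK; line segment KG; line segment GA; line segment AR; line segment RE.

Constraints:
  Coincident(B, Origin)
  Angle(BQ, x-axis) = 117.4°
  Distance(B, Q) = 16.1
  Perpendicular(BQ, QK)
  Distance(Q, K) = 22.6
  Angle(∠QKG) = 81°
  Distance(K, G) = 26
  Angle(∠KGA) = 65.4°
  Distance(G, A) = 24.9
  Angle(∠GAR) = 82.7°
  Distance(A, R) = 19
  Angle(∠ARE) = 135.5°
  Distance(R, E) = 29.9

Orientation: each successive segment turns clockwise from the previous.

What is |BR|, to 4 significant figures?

21.19

B is at the origin; BQ runs at 117.4° with length 16.1, so Q = (-7.409, 14.29). The perpendicularity gives QK at right angles to BQ, so QK runs at 27.40°; with |QK| = 22.6, K = (12.66, 24.69). ∠QKG = 81.0° gives KG at -71.60° from the x-axis; with |KG| = 26.0, G = (20.86, 0.02357). ∠KGA = 65.4° gives GA at 173.8° from the x-axis; with |GA| = 24.9, A = (-3.892, 2.713). ∠GAR = 82.7° gives AR at 76.50° from the x-axis; with |AR| = 19.0, R = (0.5434, 21.19). Then |BR| = |R − B| = 21.19.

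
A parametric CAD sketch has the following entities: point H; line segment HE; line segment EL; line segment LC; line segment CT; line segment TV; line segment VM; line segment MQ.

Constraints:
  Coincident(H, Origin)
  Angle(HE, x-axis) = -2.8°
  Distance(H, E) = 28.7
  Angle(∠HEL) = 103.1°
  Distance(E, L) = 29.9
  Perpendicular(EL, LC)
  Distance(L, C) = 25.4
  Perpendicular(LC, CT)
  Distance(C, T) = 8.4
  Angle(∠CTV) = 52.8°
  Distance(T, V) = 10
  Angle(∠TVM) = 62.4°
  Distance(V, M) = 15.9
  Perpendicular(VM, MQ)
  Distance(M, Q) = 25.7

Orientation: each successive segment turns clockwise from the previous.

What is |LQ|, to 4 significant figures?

46.73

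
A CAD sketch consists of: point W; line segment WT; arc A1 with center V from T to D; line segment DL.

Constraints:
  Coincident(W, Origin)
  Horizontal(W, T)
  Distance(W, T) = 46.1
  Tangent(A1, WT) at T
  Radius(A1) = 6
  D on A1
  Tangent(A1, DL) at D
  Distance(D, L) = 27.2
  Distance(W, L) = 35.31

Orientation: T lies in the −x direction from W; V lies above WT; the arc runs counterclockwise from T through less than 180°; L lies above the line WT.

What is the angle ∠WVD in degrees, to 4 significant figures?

28.30°

W is at the origin; WT is horizontal with |WT| = 46.1 and T on the −x side, so T = (-46.10, 0.000). A1 meets WT tangentially, so VT is at right angles to WT, so V = T + (0, 6) = (-46.10, 6.000). Since VD ⟂ DL (tangency), |VL| = √(6.0² + 27.2²) = 27.85 regardless of where D sits on A1. So L lies on both circle(W, 35.31) and circle(V, 27.85); the above-WT intersection is L = (-25.35, 24.58). D is the foot of the tangent from L: D = (-41.23, 2.497).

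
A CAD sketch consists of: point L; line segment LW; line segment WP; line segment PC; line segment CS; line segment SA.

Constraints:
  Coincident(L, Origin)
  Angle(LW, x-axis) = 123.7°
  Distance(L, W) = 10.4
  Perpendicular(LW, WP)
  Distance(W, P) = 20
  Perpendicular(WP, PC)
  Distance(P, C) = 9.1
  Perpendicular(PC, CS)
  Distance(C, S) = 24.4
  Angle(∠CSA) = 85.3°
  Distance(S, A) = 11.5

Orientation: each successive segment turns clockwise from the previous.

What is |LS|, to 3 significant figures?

4.59

WP is perpendicular to PC, so PC runs at -56.3°; with |PC| = 9.1, C = (15.9, 12.2). The perpendicularity gives CS at right angles to PC, so CS runs at -146°; with |CS| = 24.4, S = (-4.38, -1.36). Then |LS| = |S − L| = 4.59.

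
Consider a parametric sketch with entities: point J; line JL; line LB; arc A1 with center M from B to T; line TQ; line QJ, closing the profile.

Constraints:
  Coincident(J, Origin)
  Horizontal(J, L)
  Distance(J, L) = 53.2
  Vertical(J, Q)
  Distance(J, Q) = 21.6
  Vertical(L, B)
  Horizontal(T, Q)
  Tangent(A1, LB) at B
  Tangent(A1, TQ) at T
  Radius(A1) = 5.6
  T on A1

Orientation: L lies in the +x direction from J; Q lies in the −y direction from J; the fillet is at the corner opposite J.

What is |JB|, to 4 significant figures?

55.55

J is at the origin; J and L share the same y with |JL| = 53.2 and L on the +x side, so L = (53.20, 0.000). J and Q share the same x with |JQ| = 21.6 and Q on the −y side, so Q = (0.000, -21.60). The virtual corner opposite J is at (53.20, -21.60). A1 meets LB tangentially, so MB is at right angles to LB and A1 meets TQ tangentially, so MT is at right angles to TQ, with radius 5.6, so the center M sits 5.6 in from both sides at M = (47.60, -16.00). That places the tangent points at B = (53.20, -16.00) on LB and T = (47.60, -21.60) on TQ. Then |JB| = |B − J| = 55.55.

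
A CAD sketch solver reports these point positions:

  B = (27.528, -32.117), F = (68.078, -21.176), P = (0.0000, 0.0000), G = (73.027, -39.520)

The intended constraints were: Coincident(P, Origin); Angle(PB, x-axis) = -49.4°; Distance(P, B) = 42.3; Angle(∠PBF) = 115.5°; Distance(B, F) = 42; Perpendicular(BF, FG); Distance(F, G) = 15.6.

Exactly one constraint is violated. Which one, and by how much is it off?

Distance(F, G) = 15.6 — off by 3.40.

P = (0.00, 0.00) ✓; PB at -49.40° ✓; |PB| = 42.30 ✓; ∠PBF = 115.5° ✓; |BF| = 42.00 ✓; ∠(BF, FG) = 90.00° ✓; |FG| = 19.00 ✗.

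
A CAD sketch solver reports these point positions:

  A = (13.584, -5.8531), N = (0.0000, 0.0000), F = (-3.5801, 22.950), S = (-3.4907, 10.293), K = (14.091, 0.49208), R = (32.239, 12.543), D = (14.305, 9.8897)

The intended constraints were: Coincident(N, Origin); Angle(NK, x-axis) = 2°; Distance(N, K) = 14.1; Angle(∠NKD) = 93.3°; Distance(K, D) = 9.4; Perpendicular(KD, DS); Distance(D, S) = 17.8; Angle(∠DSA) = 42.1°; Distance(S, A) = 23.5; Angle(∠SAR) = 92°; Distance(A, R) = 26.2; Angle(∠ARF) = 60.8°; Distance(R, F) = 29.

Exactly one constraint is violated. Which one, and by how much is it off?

Distance(R, F) = 29 — off by 8.30.

N = (0.00, 0.00) ✓; NK at 2.000° ✓; |NK| = 14.10 ✓; ∠NKD = 93.30° ✓; |KD| = 9.400 ✓; ∠(KD, DS) = 90.01° ✓; |DS| = 17.80 ✓; ∠DSA = 42.10° ✓; |SA| = 23.50 ✓; ∠SAR = 92.00° ✓; |AR| = 26.20 ✓; ∠ARF = 60.80° ✓; |RF| = 37.30 ✗.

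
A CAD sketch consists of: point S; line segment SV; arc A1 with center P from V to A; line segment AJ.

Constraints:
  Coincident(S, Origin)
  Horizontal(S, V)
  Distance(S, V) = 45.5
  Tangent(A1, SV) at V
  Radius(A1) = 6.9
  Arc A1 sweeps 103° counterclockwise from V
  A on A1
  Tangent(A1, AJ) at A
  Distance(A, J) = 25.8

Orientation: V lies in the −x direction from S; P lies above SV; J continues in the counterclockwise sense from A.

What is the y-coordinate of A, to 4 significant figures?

8.452

S is at the origin; SV is horizontal with |SV| = 45.5 and V on the −x side, so V = (-45.50, 0.000). Since A1 is tangent to SV there, PV ⟂ SV, so P = V + (0, 6.9) = (-45.50, 6.900). On A1, V sits at bearing -90° from P; a 103° counterclockwise sweep puts A at bearing 13°, so A = P + 6.9·(cos 13°, sin 13°) = (-38.78, 8.452). So A.y = 8.452.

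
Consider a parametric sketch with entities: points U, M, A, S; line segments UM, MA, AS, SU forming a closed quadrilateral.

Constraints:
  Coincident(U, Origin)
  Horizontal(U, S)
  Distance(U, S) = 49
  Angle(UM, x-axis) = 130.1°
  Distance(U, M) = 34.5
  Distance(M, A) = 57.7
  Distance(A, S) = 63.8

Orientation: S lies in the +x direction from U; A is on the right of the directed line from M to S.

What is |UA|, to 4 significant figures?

30.40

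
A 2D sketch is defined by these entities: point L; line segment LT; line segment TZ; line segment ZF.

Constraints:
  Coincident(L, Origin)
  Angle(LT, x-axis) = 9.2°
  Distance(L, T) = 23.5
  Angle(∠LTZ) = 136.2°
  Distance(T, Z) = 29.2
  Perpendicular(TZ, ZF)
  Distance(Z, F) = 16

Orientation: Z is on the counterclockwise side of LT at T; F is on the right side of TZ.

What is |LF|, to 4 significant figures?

56.32

L is at the origin; LT runs at 9.2° with length 23.5, so T = 23.5·(cos 9.2°, sin 9.2°) = (23.20, 3.757). ∠LTZ = 136.2°, so TZ runs at 9.2° + (180° − 136.2°) = 53.00° from the x-axis; with |TZ| = 29.2, Z = T + 29.2·(cos 53.00°, sin 53.00°) = (40.77, 27.08). TZ is perpendicular to ZF; with |ZF| = 16.0 on the right of TZ, F = Z + 16.0·(0.7986, -0.6018) = (53.55, 17.45). Then |LF| = |F − L| = 56.32.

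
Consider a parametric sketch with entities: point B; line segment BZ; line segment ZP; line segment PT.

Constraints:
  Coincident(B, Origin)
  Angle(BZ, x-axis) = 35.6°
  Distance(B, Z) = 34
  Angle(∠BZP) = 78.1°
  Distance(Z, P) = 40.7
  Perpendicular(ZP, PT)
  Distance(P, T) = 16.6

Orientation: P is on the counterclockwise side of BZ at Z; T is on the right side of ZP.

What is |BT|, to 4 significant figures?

60.18

B is at the origin; BZ runs at 35.6° with length 34.0, so Z = 34.0·(cos 35.6°, sin 35.6°) = (27.65, 19.79). ∠BZP = 78.1°, so ZP runs at 35.6° + (180° − 78.1°) = 137.5° from the x-axis; with |ZP| = 40.7, P = Z + 40.7·(cos 137.5°, sin 137.5°) = (-2.362, 47.29). ZP is perpendicular to PT; with |PT| = 16.6 on the right of ZP, T = P + 16.6·(0.6756, 0.7373) = (8.853, 59.53). Then |BT| = |T − B| = 60.18.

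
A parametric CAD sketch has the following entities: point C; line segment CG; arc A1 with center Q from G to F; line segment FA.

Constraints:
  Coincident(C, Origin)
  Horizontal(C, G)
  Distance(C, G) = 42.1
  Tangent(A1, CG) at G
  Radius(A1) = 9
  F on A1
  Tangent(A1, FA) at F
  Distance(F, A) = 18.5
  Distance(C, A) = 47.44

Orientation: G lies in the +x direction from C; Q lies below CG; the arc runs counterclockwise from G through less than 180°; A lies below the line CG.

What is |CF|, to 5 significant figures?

35.109

C is at the origin; CG is horizontal with |CG| = 42.1 and G on the +x side, so G = (42.100, 0.0000). Tangency of A1 to CG means the radius QG is perpendicular to CG, so Q = G + (0, -9) = (42.100, -9.0000). Since QF ⟂ FA (tangency), |QA| = √(9.0² + 18.5²) = 20.573 regardless of where F sits on A1. So A lies on both circle(C, 47.44) and circle(Q, 20.573); the below-CG intersection is A = (37.503, -29.053). F is the foot of the tangent from A: F = (33.332, -11.029).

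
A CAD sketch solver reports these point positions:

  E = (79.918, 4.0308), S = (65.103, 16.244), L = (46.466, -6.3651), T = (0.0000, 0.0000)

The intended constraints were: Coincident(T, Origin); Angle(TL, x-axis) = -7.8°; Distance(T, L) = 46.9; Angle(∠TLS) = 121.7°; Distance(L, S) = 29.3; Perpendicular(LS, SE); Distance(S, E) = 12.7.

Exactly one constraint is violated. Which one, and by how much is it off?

Distance(S, E) = 12.7 — off by 6.50.

T = (0.00, 0.00) ✓; TL at -7.800° ✓; |TL| = 46.90 ✓; ∠TLS = 121.7° ✓; |LS| = 29.30 ✓; ∠(LS, SE) = 90.00° ✓; |SE| = 19.20 ✗.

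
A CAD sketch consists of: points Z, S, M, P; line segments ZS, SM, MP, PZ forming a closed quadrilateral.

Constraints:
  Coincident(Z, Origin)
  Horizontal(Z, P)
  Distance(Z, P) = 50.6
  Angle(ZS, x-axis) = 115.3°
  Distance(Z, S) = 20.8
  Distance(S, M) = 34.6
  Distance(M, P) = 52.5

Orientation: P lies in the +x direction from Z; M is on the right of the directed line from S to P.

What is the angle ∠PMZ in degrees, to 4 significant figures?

74.52°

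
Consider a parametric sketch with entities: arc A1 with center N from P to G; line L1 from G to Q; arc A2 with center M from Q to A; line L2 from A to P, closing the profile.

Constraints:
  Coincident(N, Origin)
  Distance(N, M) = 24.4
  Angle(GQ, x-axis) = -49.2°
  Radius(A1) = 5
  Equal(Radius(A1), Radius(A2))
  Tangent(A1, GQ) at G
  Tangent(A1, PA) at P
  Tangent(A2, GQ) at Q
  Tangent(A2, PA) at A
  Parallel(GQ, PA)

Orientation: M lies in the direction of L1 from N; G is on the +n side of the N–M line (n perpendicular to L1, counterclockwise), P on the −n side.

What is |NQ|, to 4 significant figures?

24.91

Tangency of A1 to both parallel lines with radius 5.0 puts G and P at N ± 5.0·n: G = (3.785, 3.267), P = (-3.785, -3.267). Equal radii place Q and A the same way about M: Q = M + 5.0·n = (19.73, -15.20), A = M − 5.0·n = (12.16, -21.74). Then |NQ| = |Q − N| = 24.91.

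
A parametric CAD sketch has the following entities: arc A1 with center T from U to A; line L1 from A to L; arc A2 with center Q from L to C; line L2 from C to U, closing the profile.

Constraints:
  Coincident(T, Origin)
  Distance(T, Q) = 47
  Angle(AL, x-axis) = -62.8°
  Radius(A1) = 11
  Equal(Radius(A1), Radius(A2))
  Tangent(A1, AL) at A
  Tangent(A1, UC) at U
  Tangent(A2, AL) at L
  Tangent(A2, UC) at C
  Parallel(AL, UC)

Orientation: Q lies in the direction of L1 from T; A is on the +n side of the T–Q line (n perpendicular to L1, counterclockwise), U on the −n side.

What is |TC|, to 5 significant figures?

48.270

The slot axis is L1's direction at -62.8°, so u = (cos -62.8°, sin -62.8°) = (0.45710, -0.88942) and n = (−sin -62.8°, cos -62.8°) = (0.88942, 0.45710). T is at the origin and Q lies 47.0 along u from T, so Q = 47.0·u = (21.484, -41.803). Tangency of A1 to both parallel lines with radius 11.0 puts A and U at T ± 11.0·n: A = (9.7836, 5.0281), U = (-9.7836, -5.0281). Equal radii place L and C the same way about Q: L = Q + 11.0·n = (31.267, -36.774), C = Q − 11.0·n = (11.700, -46.831). Then |TC| = |C − T| = 48.270.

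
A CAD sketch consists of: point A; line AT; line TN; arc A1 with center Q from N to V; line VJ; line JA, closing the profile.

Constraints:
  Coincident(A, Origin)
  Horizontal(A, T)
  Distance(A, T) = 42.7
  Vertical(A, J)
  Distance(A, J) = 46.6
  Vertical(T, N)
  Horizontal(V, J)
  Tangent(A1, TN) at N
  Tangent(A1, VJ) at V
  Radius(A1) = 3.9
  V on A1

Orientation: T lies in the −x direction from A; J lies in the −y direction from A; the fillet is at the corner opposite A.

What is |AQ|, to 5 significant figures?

57.695

A is at the origin; AT is horizontal with |AT| = 42.7 and T on the −x side, so T = (-42.700, 0.0000). AJ is vertical with |AJ| = 46.6 and J on the −y side, so J = (0.0000, -46.600). The virtual corner opposite A is at (-42.700, -46.600). A1 meets TN tangentially, so QN is at right angles to TN and the tangent condition forces QV to be normal to VJ, with radius 3.9, so the center Q sits 3.9 in from both sides at Q = (-38.800, -42.700). Then |AQ| = |Q − A| = 57.695.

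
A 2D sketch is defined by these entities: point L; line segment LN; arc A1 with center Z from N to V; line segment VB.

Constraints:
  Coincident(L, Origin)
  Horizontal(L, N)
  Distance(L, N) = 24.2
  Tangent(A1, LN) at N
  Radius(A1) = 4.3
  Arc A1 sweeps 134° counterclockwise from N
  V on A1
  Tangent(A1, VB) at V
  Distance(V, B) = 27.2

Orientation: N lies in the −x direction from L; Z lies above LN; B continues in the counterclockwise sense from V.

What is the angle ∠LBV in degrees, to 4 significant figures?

12.13°

L is at the origin; LN is horizontal with |LN| = 24.2 and N on the −x side, so N = (-24.20, 0.000). Since A1 is tangent to LN there, ZN ⟂ LN, so Z = N + (0, 4.3) = (-24.20, 4.300). On A1, N sits at bearing -90° from Z; a 134° counterclockwise sweep puts V at bearing 44°, so V = Z + 4.3·(cos 44°, sin 44°) = (-21.11, 7.287). A1 meets VB tangentially, so ZV is at right angles to VB, so VB runs along (−sin 44°, cos 44°); with |VB| = 27.2, B = (-40.00, 26.85). Then cos ∠LBV = BL·BV / (|BL||BV|), giving 12.13°.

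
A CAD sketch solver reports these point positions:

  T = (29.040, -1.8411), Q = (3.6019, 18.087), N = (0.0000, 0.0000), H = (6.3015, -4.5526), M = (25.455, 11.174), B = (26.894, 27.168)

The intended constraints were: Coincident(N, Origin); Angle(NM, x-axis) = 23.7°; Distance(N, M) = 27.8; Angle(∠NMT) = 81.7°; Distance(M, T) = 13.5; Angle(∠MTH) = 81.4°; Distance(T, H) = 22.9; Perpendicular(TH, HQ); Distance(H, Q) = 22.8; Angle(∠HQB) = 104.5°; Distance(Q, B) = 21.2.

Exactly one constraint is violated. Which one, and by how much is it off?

Distance(Q, B) = 21.2 — off by 3.80.

N = (0.00, 0.00) ✓; NM at 23.70° ✓; |NM| = 27.80 ✓; ∠NMT = 81.70° ✓; |MT| = 13.50 ✓; ∠MTH = 81.40° ✓; |TH| = 22.90 ✓; ∠(TH, HQ) = 90.00° ✓; |HQ| = 22.80 ✓; ∠HQB = 104.5° ✓; |QB| = 25.00 ✗.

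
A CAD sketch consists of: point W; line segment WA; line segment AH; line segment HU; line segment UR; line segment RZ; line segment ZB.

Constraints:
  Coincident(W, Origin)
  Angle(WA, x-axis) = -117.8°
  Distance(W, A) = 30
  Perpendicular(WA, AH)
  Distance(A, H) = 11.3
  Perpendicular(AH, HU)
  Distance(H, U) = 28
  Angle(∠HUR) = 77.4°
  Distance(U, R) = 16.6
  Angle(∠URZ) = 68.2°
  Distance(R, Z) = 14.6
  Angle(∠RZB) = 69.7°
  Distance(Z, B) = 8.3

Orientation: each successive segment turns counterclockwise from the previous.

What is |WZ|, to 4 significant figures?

17.98

∠HUR = 77.4° gives UR at 164.8° from the x-axis; with |UR| = 16.6, R = (-6.956, -2.687). ∠URZ = 68.2° gives RZ at -83.40° from the x-axis; with |RZ| = 14.6, Z = (-5.278, -17.19). Then |WZ| = |Z − W| = 17.98.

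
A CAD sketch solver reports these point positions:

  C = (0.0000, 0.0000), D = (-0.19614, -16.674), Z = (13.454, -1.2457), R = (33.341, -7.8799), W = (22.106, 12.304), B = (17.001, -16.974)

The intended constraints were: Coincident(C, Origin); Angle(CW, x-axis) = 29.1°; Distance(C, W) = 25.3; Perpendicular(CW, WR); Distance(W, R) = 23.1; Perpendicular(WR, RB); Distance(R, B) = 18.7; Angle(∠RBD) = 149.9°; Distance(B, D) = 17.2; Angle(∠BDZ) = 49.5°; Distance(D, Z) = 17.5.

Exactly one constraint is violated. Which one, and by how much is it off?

Distance(D, Z) = 17.5 — off by 3.10.

C = (0.00, 0.00) ✓; CW at 29.10° ✓; |CW| = 25.30 ✓; ∠(CW, WR) = 90.00° ✓; |WR| = 23.10 ✓; ∠(WR, RB) = 90.00° ✓; |RB| = 18.70 ✓; ∠RBD = 149.9° ✓; |BD| = 17.20 ✓; ∠BDZ = 49.50° ✓; |DZ| = 20.60 ✗.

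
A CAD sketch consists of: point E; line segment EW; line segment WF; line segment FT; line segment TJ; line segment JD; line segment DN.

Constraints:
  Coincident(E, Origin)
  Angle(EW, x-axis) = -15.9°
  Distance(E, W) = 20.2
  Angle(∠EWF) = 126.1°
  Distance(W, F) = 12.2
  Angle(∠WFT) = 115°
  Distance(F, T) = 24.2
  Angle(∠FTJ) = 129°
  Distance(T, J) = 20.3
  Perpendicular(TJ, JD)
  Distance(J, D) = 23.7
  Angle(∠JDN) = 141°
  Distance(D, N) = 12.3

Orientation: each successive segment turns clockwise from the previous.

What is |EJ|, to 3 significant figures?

34.9

E is at the origin; EW runs at -15.9° with length 20.2, so W = (19.4, -5.53). ∠EWF = 126.1° gives WF at -69.8° from the x-axis; with |WF| = 12.2, F = (23.6, -17.0). ∠WFT = 115.0° gives FT at -135° from the x-axis; with |FT| = 24.2, T = (6.59, -34.2). ∠FTJ = 129.0° gives TJ at 174° from the x-axis; with |TJ| = 20.3, J = (-13.6, -32.1). Then |EJ| = |J − E| = 34.9.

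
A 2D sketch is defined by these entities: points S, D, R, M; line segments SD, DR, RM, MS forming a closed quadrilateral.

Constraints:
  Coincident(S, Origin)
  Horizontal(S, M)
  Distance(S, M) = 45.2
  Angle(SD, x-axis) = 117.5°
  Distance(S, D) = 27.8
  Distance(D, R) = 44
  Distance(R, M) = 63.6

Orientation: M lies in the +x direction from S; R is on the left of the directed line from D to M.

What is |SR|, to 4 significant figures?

59.48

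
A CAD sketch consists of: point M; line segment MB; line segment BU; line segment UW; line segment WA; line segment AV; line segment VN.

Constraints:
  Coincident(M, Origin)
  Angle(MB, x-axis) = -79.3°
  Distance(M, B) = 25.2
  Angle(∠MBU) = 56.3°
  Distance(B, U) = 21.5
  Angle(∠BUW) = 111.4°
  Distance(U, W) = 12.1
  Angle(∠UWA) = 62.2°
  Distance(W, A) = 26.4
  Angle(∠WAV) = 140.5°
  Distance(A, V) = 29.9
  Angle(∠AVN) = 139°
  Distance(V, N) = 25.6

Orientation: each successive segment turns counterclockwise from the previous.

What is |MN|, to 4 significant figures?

69.95

∠WAV = 140.5° gives AV at -89.70° from the x-axis; with |AV| = 29.9, V = (-1.217, -48.94). ∠AVN = 139.0° gives VN at -48.70° from the x-axis; with |VN| = 25.6, N = (15.68, -68.17). Then |MN| = |N − M| = 69.95.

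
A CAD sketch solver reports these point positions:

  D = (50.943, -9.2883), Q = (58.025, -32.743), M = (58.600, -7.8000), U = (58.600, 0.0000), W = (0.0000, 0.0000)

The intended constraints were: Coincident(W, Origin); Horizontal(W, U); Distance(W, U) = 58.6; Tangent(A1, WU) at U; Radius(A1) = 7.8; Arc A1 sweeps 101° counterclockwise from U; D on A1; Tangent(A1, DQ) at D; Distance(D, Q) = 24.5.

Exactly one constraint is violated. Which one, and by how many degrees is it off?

Tangent(A1, DQ) at D — off by 5.80°.

W = (0.00, 0.00) ✓; W.y = 0.00, U.y = 0.00 ✓; |WU| = 58.60 ✓; ∠(MU, UW) = 90.00° ✓; |MU| = 7.800 ✓; bearing(M→D) − bearing(M→U) = 101.0° ✓; |MD| = 7.800 ✓; ∠(MD, DQ) = 84.20° ✗; |DQ| = 24.50 ✓.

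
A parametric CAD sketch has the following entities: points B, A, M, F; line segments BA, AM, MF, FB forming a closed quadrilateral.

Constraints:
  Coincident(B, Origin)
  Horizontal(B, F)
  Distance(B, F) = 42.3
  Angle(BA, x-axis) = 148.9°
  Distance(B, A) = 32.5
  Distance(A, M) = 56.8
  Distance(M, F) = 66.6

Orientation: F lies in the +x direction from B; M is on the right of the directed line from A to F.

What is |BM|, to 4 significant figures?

39.89

B is at the origin; BF is horizontal with |BF| = 42.3 and F in +x, so F = (42.3, 0). BA runs at 148.9° with |BA| = 32.5, so A = (-27.83, 16.79). M is determined by |AM| = 56.8 and |MF| = 66.6 together: it lies at the intersection of circle(A, 56.8) and circle(F, 66.6). With |AF| = 72.11, the foot of the radical line on AF is 27.67 from A and the perpendicular offset is √(56.8² − 27.67²) = 49.60. Taking the right-of-AF solution: M = (-12.47, -37.90).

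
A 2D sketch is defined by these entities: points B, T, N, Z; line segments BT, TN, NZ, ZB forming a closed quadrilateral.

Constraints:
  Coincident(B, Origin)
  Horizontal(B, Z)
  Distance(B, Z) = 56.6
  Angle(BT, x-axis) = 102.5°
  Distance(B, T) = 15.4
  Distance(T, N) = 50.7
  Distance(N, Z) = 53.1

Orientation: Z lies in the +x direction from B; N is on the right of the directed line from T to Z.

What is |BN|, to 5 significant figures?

35.522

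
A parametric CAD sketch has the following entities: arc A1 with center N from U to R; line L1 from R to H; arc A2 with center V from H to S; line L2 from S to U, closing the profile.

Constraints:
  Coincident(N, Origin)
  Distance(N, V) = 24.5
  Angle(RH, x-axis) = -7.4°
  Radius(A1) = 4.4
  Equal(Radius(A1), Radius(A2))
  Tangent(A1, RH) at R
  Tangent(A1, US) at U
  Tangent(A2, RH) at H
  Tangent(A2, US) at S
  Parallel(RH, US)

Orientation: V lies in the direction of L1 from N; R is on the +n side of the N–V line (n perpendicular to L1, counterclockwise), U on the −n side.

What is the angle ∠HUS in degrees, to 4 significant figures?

19.76°

The slot axis is L1's direction at -7.4°, so u = (cos -7.4°, sin -7.4°) = (0.9917, -0.1288) and n = (−sin -7.4°, cos -7.4°) = (0.1288, 0.9917). N is at the origin and V lies 24.5 along u from N, so V = 24.5·u = (24.30, -3.155). Tangency of A1 to both parallel lines with radius 4.4 puts R and U at N ± 4.4·n: R = (0.5667, 4.363), U = (-0.5667, -4.363). Equal radii place H and S the same way about V: H = V + 4.4·n = (24.86, 1.208), S = V − 4.4·n = (23.73, -7.519). Then cos ∠HUS = UH·US / (|UH||US|), giving 19.76°.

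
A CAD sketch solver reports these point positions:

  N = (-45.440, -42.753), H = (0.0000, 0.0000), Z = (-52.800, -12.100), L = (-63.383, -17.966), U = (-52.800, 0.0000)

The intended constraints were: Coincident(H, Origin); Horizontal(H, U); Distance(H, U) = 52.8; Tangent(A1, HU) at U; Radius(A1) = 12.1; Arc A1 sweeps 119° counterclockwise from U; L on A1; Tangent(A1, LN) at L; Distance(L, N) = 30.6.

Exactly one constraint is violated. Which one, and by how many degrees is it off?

Tangent(A1, LN) at L — off by 6.90°.

H = (0.00, 0.00) ✓; H.y = 0.00, U.y = 0.00 ✓; |HU| = 52.80 ✓; ∠(ZU, UH) = 90.00° ✓; |ZU| = 12.10 ✓; bearing(Z→L) − bearing(Z→U) = 119.0° ✓; |ZL| = 12.10 ✓; ∠(ZL, LN) = 83.10° ✗; |LN| = 30.60 ✓.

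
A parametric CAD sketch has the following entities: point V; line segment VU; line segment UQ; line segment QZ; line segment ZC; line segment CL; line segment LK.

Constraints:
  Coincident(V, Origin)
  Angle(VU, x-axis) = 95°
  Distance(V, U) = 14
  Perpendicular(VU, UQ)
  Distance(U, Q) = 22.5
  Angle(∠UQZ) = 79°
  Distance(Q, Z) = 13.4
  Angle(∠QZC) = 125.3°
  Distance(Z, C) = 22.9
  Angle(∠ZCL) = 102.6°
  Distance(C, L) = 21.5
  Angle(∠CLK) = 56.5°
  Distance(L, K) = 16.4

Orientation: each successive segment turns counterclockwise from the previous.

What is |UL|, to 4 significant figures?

14.85

∠QZC = 125.3° gives ZC at -19.30° from the x-axis; with |ZC| = 22.9, C = (1.672, -8.464). ∠ZCL = 102.6° gives CL at 58.10° from the x-axis; with |CL| = 21.5, L = (13.03, 9.789). Then |UL| = |L − U| = 14.85.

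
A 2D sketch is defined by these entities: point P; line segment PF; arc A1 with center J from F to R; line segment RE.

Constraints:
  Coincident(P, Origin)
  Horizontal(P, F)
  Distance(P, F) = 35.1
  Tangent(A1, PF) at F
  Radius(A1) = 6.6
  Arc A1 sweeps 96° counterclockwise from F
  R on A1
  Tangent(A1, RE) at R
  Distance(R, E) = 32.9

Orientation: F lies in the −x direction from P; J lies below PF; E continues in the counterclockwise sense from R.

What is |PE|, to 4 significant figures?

55.33

P is at the origin; P and F share the same y with |PF| = 35.1 and F on the −x side, so F = (-35.10, 0.000). Tangency of A1 to PF means the radius JF is perpendicular to PF, so J = F + (0, -6.6) = (-35.10, -6.600). On A1, F sits at bearing 90° from J; a 96° counterclockwise sweep puts R at bearing 186°, so R = J + 6.6·(cos 186°, sin 186°) = (-41.66, -7.290). Tangency of A1 to RE means the radius JR is perpendicular to RE, so RE runs along (−sin 186°, cos 186°); with |RE| = 32.9, E = (-38.22, -40.01). Then |PE| = |E − P| = 55.33.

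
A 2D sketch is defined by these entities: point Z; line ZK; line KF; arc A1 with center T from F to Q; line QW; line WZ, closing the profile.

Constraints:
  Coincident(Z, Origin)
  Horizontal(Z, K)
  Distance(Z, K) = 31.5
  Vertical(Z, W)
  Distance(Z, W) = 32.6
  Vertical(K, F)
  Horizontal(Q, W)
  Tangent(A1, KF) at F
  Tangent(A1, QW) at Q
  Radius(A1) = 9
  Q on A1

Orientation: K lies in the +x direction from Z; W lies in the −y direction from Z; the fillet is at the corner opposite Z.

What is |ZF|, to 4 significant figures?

39.36

Z is at the origin; ZK is horizontal with |ZK| = 31.5 and K on the +x side, so K = (31.50, 0.000). ZW is vertical with |ZW| = 32.6 and W on the −y side, so W = (0.000, -32.60). The virtual corner opposite Z is at (31.50, -32.60). Tangency of A1 to KF means the radius TF is perpendicular to KF and the tangent condition forces TQ to be normal to QW, with radius 9.0, so the center T sits 9.0 in from both sides at T = (22.50, -23.60). That places the tangent points at F = (31.50, -23.60) on KF and Q = (22.50, -32.60) on QW. Then |ZF| = |F − Z| = 39.36.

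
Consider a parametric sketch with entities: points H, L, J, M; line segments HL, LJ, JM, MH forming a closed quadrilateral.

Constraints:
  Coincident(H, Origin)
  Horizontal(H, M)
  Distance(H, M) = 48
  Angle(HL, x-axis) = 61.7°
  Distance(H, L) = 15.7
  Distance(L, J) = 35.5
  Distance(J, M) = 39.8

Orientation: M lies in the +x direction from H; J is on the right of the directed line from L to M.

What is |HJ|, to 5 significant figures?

25.376

Checks: |LJ| = 35.50 ✓; |JM| = 39.80 ✓.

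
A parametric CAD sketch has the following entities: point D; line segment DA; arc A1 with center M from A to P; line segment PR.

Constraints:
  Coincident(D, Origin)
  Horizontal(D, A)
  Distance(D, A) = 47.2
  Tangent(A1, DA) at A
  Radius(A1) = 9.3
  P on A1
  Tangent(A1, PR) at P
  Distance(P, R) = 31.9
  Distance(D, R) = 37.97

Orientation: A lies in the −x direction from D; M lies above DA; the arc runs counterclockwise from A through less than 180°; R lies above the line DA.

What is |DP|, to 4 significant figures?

39.63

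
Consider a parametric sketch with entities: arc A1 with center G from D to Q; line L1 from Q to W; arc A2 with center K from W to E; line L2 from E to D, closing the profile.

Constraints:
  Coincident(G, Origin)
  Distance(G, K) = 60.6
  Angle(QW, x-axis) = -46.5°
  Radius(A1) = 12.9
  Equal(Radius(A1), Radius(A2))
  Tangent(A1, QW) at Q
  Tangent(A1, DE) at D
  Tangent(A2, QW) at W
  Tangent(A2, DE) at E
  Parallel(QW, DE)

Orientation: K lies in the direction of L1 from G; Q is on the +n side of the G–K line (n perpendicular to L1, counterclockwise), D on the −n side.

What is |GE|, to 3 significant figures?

62.0

Tangency of A1 to both parallel lines with radius 12.9 puts Q and D at G ± 12.9·n: Q = (9.36, 8.88), D = (-9.36, -8.88). Equal radii place W and E the same way about K: W = K + 12.9·n = (51.1, -35.1), E = K − 12.9·n = (32.4, -52.8). Then |GE| = |E − G| = 62.0.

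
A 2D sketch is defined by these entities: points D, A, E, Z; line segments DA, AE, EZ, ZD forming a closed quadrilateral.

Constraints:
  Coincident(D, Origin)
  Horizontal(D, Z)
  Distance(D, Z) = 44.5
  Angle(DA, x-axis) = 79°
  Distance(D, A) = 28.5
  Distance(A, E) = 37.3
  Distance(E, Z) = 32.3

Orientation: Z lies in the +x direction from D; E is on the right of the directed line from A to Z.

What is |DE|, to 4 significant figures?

15.80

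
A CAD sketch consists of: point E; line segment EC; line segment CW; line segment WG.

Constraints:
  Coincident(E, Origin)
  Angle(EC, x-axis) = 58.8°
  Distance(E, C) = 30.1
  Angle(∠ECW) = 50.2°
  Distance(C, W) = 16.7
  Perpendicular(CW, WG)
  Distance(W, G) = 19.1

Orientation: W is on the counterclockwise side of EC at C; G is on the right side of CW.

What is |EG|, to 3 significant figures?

42.3

∠ECW = 50.2°, so CW runs at 58.8° + (180° − 50.2°) = 189° from the x-axis; with |CW| = 16.7, W = C + 16.7·(cos 189°, sin 189°) = (-0.920, 23.2). CW is perpendicular to WG; with |WG| = 19.1 on the right of CW, G = W + 19.1·(-0.150, 0.989) = (-3.78, 42.1). Then |EG| = |G − E| = 42.3.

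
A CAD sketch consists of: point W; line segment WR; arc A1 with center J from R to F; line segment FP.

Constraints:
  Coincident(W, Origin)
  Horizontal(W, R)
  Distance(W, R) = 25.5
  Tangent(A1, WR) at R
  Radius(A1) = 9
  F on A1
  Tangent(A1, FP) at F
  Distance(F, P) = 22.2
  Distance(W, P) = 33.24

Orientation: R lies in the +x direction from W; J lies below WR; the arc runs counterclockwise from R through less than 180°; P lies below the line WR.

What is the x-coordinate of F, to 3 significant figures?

16.6

Checks: |JF| = 9.000 ✓; ∠(JF, FP) = 90.00° ✓; |FP| = 22.20 ✓; |WP| = 33.24 ✓.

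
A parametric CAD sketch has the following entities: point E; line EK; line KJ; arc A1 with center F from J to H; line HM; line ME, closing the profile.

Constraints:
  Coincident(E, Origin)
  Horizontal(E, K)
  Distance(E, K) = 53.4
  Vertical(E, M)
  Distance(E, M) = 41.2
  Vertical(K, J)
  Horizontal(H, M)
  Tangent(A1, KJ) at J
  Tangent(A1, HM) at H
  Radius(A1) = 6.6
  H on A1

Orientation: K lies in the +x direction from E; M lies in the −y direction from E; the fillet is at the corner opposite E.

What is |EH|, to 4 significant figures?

62.35

E is at the origin; E and K share the same y with |EK| = 53.4 and K on the +x side, so K = (53.40, 0.000). E and M share the same x with |EM| = 41.2 and M on the −y side, so M = (0.000, -41.20). The virtual corner opposite E is at (53.40, -41.20). Tangency of A1 to KJ means the radius FJ is perpendicular to KJ and the tangent condition forces FH to be normal to HM, with radius 6.6, so the center F sits 6.6 in from both sides at F = (46.80, -34.60). That places the tangent points at J = (53.40, -34.60) on KJ and H = (46.80, -41.20) on HM. Then |EH| = |H − E| = 62.35.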